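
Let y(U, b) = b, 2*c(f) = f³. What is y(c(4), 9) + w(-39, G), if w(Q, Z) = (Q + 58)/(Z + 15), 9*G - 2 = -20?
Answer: 136/13 ≈ 10.462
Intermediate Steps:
G = -2 (G = 2/9 + (⅑)*(-20) = 2/9 - 20/9 = -2)
c(f) = f³/2
w(Q, Z) = (58 + Q)/(15 + Z)
y(c(4), 9) + w(-39, G) = 9 + (58 - 39)/(15 - 2) = 9 + 19/13 = 136/13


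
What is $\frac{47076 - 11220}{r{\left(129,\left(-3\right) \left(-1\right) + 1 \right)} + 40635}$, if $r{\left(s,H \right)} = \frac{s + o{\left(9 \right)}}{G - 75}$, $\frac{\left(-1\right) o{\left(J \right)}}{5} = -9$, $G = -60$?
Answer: $\frac{1613520}{1828517} \approx 0.88242$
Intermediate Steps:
$o{\left(J \right)} = 45$ ($o{\left(J \right)} = \left(-5\right) \left(-9\right) = 45$)
$r{\left(s,H \right)} = - \frac{1}{3} - \frac{s}{135}$ ($r{\left(s,H \right)} = \frac{s + 45}{-60 - 75} = \frac{45 + s}{-135} = \left(45 + s\right) \left(- \frac{1}{135}\right) = - \frac{1}{3} - \frac{s}{135}$)
$\frac{47076 - 11220}{r{\left(129,\left(-3\right) \left(-1\right) + 1 \right)} + 40635} = \frac{47076 - 11220}{\left(- \frac{1}{3} - \frac{43}{45}\right) + 40635} = \frac{35856}{\left(- \frac{1}{3} - \frac{43}{45}\right) + 40635} = \frac{35856}{- \frac{58}{45} + 40635} = \frac{35856}{\frac{1828517}{45}} = 35856 \cdot \frac{45}{1828517} = \frac{1613520}{1828517}$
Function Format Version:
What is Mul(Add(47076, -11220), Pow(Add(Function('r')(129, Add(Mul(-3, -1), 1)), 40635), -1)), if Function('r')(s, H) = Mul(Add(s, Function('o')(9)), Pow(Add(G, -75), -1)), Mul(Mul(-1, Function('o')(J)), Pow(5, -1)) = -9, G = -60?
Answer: Rational(1613520, 1828517) ≈ 0.88242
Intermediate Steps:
Function('o')(J) = 45 (Function('o')(J) = Mul(-5, -9) = 45)
Function('r')(s, H) = Add(Rational(-1, 3), Mul(Rational(-1, 135), s)) (Function('r')(s, H) = Mul(Add(s, 45), Pow(Add(-60, -75), -1)) = Mul(Add(45, s), Pow(-135, -1)) = Mul(Add(45, s), Rational(-1, 135)) = Add(Rational(-1, 3), Mul(Rational(-1, 135), s)))
Mul(Add(47076, -11220), Pow(Add(Function('r')(129, Add(Mul(-3, -1), 1)), 40635), -1)) = Mul(Add(47076, -11220), Pow(Add(Add(Rational(-1, 3), Mul(Rational(-1, 135), 129)), 40635), -1)) = Mul(35856, Pow(Add(Add(Rational(-1, 3), Rational(-43, 45)), 40635), -1)) = Mul(35856, Pow(Add(Rational(-58, 45), 40635), -1)) = Mul(35856, Pow(Rational(1828517, 45), -1)) = Mul(35856, Rational(45, 1828517)) = Rational(1613520, 1828517)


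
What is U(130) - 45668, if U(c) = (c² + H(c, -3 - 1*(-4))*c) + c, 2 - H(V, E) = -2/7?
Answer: -198386/7 ≈ -28341.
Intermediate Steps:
H(V, E) = 16/7 (H(V, E) = 2 - (-2)/7 = 2 - 1*(-2/7) = 2 + 2/7 = 16/7)
U(c) = c² + 23*c/7 (U(c) = (c² + 16*c/7) + c = c² + 23*c/7)
U(130) - 45668 = (⅐)*130*(23 + 7*130) - 45668 = (⅐)*130*(23 + 910) - 45668 = (⅐)*130*933 - 45668 = 121290/7 - 45668 = -198386/7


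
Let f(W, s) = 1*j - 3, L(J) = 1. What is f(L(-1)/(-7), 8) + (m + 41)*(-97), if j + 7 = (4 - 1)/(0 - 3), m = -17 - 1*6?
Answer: -1757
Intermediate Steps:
m = -23 (m = -17 - 6 = -23)
j = -8 (j = -7 + (4 - 1)/(0 - 3) = -7 + 3/(-3) = -7 + 3*(-1/3) = -7 - 1 = -8)
f(W, s) = -11 (f(W, s) = 1*(-8) - 3 = -8 - 3 = -11)
f(L(-1)/(-7), 8) + (m + 41)*(-97) = -11 + (-23 + 41)*(-97) = -11 + 18*(-97) = -11 - 1746 = -1757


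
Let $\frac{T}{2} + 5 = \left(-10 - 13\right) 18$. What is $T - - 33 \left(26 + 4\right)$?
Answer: $152$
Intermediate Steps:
$T = -838$ ($T = -10 + 2 \left(-10 - 13\right) 18 = -10 + 2 \left(\left(-23\right) 18\right) = -10 + 2 \left(-414\right) = -10 - 828 = -838$)
$T - - 33 \left(26 + 4\right) = -838 - - 33 \left(26 + 4\right) = -838 - \left(-33\right) 30 = -838 - -990 = -838 + 990 = 152$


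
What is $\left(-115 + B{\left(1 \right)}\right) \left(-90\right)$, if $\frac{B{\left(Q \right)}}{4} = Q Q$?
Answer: $9990$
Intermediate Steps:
$B{\left(Q \right)} = 4 Q^{2}$ ($B{\left(Q \right)} = 4 Q Q = 4 Q^{2}$)
$\left(-115 + B{\left(1 \right)}\right) \left(-90\right) = \left(-115 + 4 \cdot 1^{2}\right) \left(-90\right) = \left(-115 + 4 \cdot 1\right) \left(-90\right) = \left(-115 + 4\right) \left(-90\right) = \left(-111\right) \left(-90\right) = 9990$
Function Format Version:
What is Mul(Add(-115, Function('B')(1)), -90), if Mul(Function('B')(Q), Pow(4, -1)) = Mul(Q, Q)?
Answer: 9990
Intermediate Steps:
Function('B')(Q) = Mul(4, Pow(Q, 2)) (Function('B')(Q) = Mul(4, Mul(Q, Q)) = Mul(4, Pow(Q, 2)))
Mul(Add(-115, Function('B')(1)), -90) = Mul(Add(-115, Mul(4, Pow(1, 2))), -90) = Mul(Add(-115, Mul(4, 1)), -90) = Mul(Add(-115, 4), -90) = Mul(-111, -90) = 9990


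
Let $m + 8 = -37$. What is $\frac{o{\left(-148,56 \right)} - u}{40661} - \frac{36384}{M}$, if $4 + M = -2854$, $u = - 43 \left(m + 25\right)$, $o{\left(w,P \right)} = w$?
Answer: $\frac{738264480}{58104569} \approx 12.706$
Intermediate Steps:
$m = -45$ ($m = -8 - 37 = -45$)
$u = 860$ ($u = - 43 \left(-45 + 25\right) = \left(-43\right) \left(-20\right) = 860$)
$M = -2858$ ($M = -4 - 2854 = -2858$)
$\frac{o{\left(-148,56 \right)} - u}{40661} - \frac{36384}{M} = \frac{-148 - 860}{40661} - \frac{36384}{-2858} = \left(-148 - 860\right) \frac{1}{40661} - - \frac{18192}{1429} = \left(-1008\right) \frac{1}{40661} + \frac{18192}{1429} = - \frac{1008}{40661} + \frac{18192}{1429} = \frac{738264480}{58104569}$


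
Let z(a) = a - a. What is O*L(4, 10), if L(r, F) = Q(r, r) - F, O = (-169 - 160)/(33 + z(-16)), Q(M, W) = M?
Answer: 658/11 ≈ 59.818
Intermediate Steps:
z(a) = 0
O = -329/33 (O = (-169 - 160)/(33 + 0) = -329/33 ≈ -9.9697)
L(r, F) = r - F
O*L(4, 10) = -329*(4 - 1*10)/33 = -329*(4 - 10)/33 = -329/33*(-6) = 658/11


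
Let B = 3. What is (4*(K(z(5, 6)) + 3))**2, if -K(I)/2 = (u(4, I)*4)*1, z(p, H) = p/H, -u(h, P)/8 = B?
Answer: 608400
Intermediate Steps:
u(h, P) = -24 (u(h, P) = -8*3 = -24)
K(I) = 192 (K(I) = -2*(-24*4) = -(-192) = -2*(-96) = 192)
(4*(K(z(5, 6)) + 3))**2 = (4*(192 + 3))**2 = (4*195)**2 = 780**2 = 608400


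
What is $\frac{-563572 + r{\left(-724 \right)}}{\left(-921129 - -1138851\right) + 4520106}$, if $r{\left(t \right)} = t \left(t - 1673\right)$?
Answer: $\frac{292964}{1184457} \approx 0.24734$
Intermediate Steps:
$r{\left(t \right)} = t \left(-1673 + t\right)$
$\frac{-563572 + r{\left(-724 \right)}}{\left(-921129 - -1138851\right) + 4520106} = \frac{-563572 - 724 \left(-1673 - 724\right)}{\left(-921129 - -1138851\right) + 4520106} = \frac{-563572 - -1735428}{\left(-921129 + 1138851\right) + 4520106} = \frac{-563572 + 1735428}{217722 + 4520106} = \frac{1171856}{4737828} = 1171856 \cdot \frac{1}{4737828} = \frac{292964}{1184457}$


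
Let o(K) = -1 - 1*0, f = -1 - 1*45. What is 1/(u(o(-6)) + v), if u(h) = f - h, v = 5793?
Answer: 1/5748 ≈ 0.00017397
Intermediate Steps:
f = -46 (f = -1 - 45 = -46)
o(K) = -1 (o(K) = -1 + 0 = -1)
u(h) = -46 - h
1/(u(o(-6)) + v) = 1/((-46 - 1*(-1)) + 5793) = 1/((-46 + 1) + 5793) = 1/(-45 + 5793) = 1/5748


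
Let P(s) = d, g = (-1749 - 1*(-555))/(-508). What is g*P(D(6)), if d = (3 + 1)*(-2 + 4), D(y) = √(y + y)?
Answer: 2388/127 ≈ 18.803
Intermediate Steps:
g = 597/254 (g = (-1749 + 555)*(-1/508) = -1194*(-1/508) = 597/254 ≈ 2.3504)
D(y) = √2*√y (D(y) = √(2*y) = √2*√y)
d = 8 (d = 4*2 = 8)
P(s) = 8
g*P(D(6)) = (597/254)*8 = 2388/127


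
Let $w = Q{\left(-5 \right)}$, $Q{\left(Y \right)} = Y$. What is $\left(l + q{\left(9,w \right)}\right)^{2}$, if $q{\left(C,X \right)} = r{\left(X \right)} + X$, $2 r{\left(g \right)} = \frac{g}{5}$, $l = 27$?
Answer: $\frac{1849}{4} \approx 462.25$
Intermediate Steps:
$w = -5$
$r{\left(g \right)} = \frac{g}{10}$ ($r{\left(g \right)} = \frac{g \frac{1}{5}}{2} = \frac{\frac{1}{5} g}{2} = \frac{g}{10}$)
$q{\left(C,X \right)} = \frac{11 X}{10}$ ($q{\left(C,X \right)} = \frac{X}{10} + X = \frac{11 X}{10}$)
$\left(l + q{\left(9,w \right)}\right)^{2} = \left(27 + \frac{11}{10} \left(-5\right)\right)^{2} = \left(27 - \frac{11}{2}\right)^{2} = \left(\frac{43}{2}\right)^{2} = \frac{1849}{4}$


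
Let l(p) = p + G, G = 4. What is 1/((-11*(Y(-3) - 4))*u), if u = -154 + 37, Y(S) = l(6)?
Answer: 1/7722 ≈ 0.00012950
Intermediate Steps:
l(p) = 4 + p (l(p) = p + 4 = 4 + p)
Y(S) = 10 (Y(S) = 4 + 6 = 10)
u = -117
1/((-11*(Y(-3) - 4))*u) = 1/(-11*(10 - 4)*(-117)) = 1/(-11*6*(-117)) = 1/(-66*(-117)) = 1/7722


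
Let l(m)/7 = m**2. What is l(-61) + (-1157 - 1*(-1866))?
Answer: 26756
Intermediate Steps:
l(m) = 7*m**2
l(-61) + (-1157 - 1*(-1866)) = 7*(-61)**2 + (-1157 - 1*(-1866)) = 7*3721 + (-1157 + 1866) = 26047 + 709 = 26756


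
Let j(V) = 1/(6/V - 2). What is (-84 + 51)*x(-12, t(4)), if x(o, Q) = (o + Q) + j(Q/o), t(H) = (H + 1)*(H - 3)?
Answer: 19107/82 ≈ 233.01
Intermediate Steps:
j(V) = 1/(-2 + 6/V)
t(H) = (1 + H)*(-3 + H)
x(o, Q) = Q + o - Q/(o*(-6 + 2*Q/o)) (x(o, Q) = (o + Q) - Q/o/(-6 + 2*(Q/o)) = (Q + o) - Q/o/(-6 + 2*Q/o) = (Q + o) - Q/(o*(-6 + 2*Q/o)) = Q + o - Q/(o*(-6 + 2*Q/o)))
(-84 + 51)*x(-12, t(4)) = (-84 + 51)*((-(-3 + 4² - 2*4)/2 + ((-3 + 4² - 2*4) - 12)*((-3 + 4² - 2*4) - 3*(-12)))/((-3 + 4² - 2*4) - 3*(-12))) = -33*(-(-3 + 16 - 8)/2 + ((-3 + 16 - 8) - 12)*((-3 + 16 - 8) + 36))/((-3 + 16 - 8) + 36) = -33*(-½*5 + (5 - 12)*(5 + 36))/(5 + 36) = -33*(-5/2 - 7*41)/41 = -33*(-5/2 - 287)/41 = -33*(-579)/(41*2) = -33*(-579/82) = 19107/82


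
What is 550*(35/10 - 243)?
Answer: -131725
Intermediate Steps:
550*(35/10 - 243) = 550*((1/10)*35 - 243) = 550*(7/2 - 243) = 550*(-479/2) = -131725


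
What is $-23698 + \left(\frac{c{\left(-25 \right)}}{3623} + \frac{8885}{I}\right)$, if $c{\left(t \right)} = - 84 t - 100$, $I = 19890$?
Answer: $- \frac{341528149141}{14412294} \approx -23697.0$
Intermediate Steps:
$c{\left(t \right)} = -100 - 84 t$
$-23698 + \left(\frac{c{\left(-25 \right)}}{3623} + \frac{8885}{I}\right) = -23698 + \left(\frac{-100 - -2100}{3623} + \frac{8885}{19890}\right) = -23698 + \left(\left(-100 + 2100\right) \frac{1}{3623} + 8885 \cdot \frac{1}{19890}\right) = -23698 + \left(2000 \cdot \frac{1}{3623} + \frac{1777}{3978}\right) = -23698 + \left(\frac{2000}{3623} + \frac{1777}{3978}\right) = -23698 + \frac{14394071}{14412294} = - \frac{341528149141}{14412294}$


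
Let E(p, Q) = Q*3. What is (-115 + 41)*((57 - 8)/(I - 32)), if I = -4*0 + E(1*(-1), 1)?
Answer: 3626/29 ≈ 125.03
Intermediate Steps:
E(p, Q) = 3*Q
I = 3 (I = -4*0 + 3*1 = 0 + 3 = 3)
(-115 + 41)*((57 - 8)/(I - 32)) = (-115 + 41)*((57 - 8)/(3 - 32)) = -3626/(-29) = -3626*(-1)/29 = -74*(-49/29) = 3626/29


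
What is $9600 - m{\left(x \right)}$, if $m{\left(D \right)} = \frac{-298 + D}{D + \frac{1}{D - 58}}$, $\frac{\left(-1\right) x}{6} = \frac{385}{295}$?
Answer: $\frac{17189651504}{1797889} \approx 9561.0$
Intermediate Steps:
$x = - \frac{462}{59}$ ($x = - 6 \cdot \frac{385}{295} = - 6 \cdot 385 \cdot \frac{1}{295} = \left(-6\right) \frac{77}{59} = - \frac{462}{59} \approx -7.8305$)
$m{\left(D \right)} = \frac{-298 + D}{D + \frac{1}{-58 + D}}$
$9600 - m{\left(x \right)} = 9600 - \frac{17284 + \left(- \frac{462}{59}\right)^{2} - - \frac{164472}{59}}{1 + \left(- \frac{462}{59}\right)^{2} - - \frac{26796}{59}} = 9600 - \frac{17284 + \frac{213444}{3481} + \frac{164472}{59}}{1 + \frac{213444}{3481} + \frac{26796}{59}} = 9600 - \frac{1}{\frac{1797889}{3481}} \cdot \frac{70082896}{3481} = 9600 - \frac{3481}{1797889} \cdot \frac{70082896}{3481} = 9600 - \frac{70082896}{1797889} = \frac{17189651504}{1797889}$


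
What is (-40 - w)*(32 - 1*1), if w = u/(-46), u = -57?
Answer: -58807/46 ≈ -1278.4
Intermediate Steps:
w = 57/46 (w = -57/(-46) = -57*(-1/46) = 57/46 ≈ 1.2391)
(-40 - w)*(32 - 1*1) = (-40 - 1*57/46)*(32 - 1*1) = (-40 - 57/46)*(32 - 1) = -1897/46*31 = -58807/46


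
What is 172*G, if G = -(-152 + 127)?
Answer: 4300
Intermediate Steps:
G = 25 (G = -1*(-25) = 25)
172*G = 172*25 = 4300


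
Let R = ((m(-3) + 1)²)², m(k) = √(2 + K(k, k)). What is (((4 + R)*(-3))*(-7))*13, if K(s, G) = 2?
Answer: 23205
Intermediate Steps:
m(k) = 2 (m(k) = √(2 + 2) = √4 = 2)
R = 81 (R = ((2 + 1)²)² = (3²)² = 9² = 81)
(((4 + R)*(-3))*(-7))*13 = (((4 + 81)*(-3))*(-7))*13 = ((85*(-3))*(-7))*13 = -255*(-7)*13 = 1785*13 = 23205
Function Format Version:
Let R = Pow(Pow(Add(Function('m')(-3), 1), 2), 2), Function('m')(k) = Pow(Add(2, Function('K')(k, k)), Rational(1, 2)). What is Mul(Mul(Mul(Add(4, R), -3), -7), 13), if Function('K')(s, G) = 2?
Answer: 23205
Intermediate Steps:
Function('m')(k) = 2 (Function('m')(k) = Pow(Add(2, 2), Rational(1, 2)) = Pow(4, Rational(1, 2)) = 2)
R = 81 (R = Pow(Pow(Add(2, 1), 2), 2) = Pow(Pow(3, 2), 2) = Pow(9, 2) = 81)
Mul(Mul(Mul(Add(4, R), -3), -7), 13) = Mul(Mul(Mul(Add(4, 81), -3), -7), 13) = Mul(Mul(Mul(85, -3), -7), 13) = Mul(Mul(-255, -7), 13) = Mul(1785, 13) = 23205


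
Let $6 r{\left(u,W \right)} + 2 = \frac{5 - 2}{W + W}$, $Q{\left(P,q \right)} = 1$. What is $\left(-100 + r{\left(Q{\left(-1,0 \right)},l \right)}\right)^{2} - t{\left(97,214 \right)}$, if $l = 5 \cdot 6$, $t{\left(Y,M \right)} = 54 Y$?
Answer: $\frac{7723369}{1600} \approx 4827.1$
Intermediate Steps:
$l = 30$
$r{\left(u,W \right)} = - \frac{1}{3} + \frac{1}{4 W}$ ($r{\left(u,W \right)} = - \frac{1}{3} + \frac{\left(5 - 2\right) \frac{1}{W + W}}{6} = - \frac{1}{3} + \frac{3 \frac{1}{2 W}}{6} = - \frac{1}{3} + \frac{\frac{3}{2} \frac{1}{W}}{6} = - \frac{1}{3} + \frac{1}{4 W}$)
$\left(-100 + r{\left(Q{\left(-1,0 \right)},l \right)}\right)^{2} - t{\left(97,214 \right)} = \left(-100 + \frac{3 - 120}{12 \cdot 30}\right)^{2} - 54 \cdot 97 = \left(-100 + \frac{1}{12} \cdot \frac{1}{30} \left(3 - 120\right)\right)^{2} - 5238 = \left(-100 + \frac{1}{12} \cdot \frac{1}{30} \left(-117\right)\right)^{2} - 5238 = \left(-100 - \frac{13}{40}\right)^{2} - 5238 = \left(- \frac{4013}{40}\right)^{2} - 5238 = \frac{16104169}{1600} - 5238 = \frac{7723369}{1600}$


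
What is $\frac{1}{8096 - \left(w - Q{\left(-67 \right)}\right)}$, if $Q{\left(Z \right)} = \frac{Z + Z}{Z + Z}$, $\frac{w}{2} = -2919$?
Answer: $\frac{1}{13935} \approx 7.1762 \cdot 10^{-5}$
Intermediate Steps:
$w = -5838$ ($w = 2 \left(-2919\right) = -5838$)
$Q{\left(Z \right)} = 1$ ($Q{\left(Z \right)} = \frac{2 Z}{2 Z} = 2 Z \frac{1}{2 Z} = 1$)
$\frac{1}{8096 - \left(w - Q{\left(-67 \right)}\right)} = \frac{1}{8096 + \left(1 - -5838\right)} = \frac{1}{8096 + \left(1 + 5838\right)} = \frac{1}{8096 + 5839} = \frac{1}{13935}$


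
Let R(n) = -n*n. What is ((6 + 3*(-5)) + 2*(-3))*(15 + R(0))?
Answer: -225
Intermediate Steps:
R(n) = -n²
((6 + 3*(-5)) + 2*(-3))*(15 + R(0)) = ((6 + 3*(-5)) + 2*(-3))*(15 - 1*0²) = ((6 - 15) - 6)*(15 - 1*0) = (-9 - 6)*(15 + 0) = -15*15 = -225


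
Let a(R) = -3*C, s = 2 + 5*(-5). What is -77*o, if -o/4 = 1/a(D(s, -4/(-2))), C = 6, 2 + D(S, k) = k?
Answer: -154/9 ≈ -17.111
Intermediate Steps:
s = -23 (s = 2 - 25 = -23)
D(S, k) = -2 + k
a(R) = -18 (a(R) = -3*6 = -18)
o = 2/9 (o = -4/(-18) = -4*(-1/18) = 2/9 ≈ 0.22222)
-77*o = -77*2/9 = -154/9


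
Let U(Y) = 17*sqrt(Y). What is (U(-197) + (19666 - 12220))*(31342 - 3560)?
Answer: 206864772 + 472294*I*sqrt(197) ≈ 2.0686e+8 + 6.629e+6*I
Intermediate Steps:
(U(-197) + (19666 - 12220))*(31342 - 3560) = (17*sqrt(-197) + (19666 - 12220))*(31342 - 3560) = (17*(I*sqrt(197)) + 7446)*27782 = (17*I*sqrt(197) + 7446)*27782 = (7446 + 17*I*sqrt(197))*27782 = 206864772 + 472294*I*sqrt(197)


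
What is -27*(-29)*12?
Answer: 9396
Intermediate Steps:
-27*(-29)*12 = 783*12 = 9396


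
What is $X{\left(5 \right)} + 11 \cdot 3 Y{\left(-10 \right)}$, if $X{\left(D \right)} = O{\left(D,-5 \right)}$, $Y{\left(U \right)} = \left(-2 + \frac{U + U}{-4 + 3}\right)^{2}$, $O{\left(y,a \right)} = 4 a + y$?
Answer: $10677$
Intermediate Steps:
$O{\left(y,a \right)} = y + 4 a$
$Y{\left(U \right)} = \left(-2 - 2 U\right)^{2}$ ($Y{\left(U \right)} = \left(-2 + \frac{2 U}{-1}\right)^{2} = \left(-2 + 2 U \left(-1\right)\right)^{2} = \left(-2 - 2 U\right)^{2}$)
$X{\left(D \right)} = -20 + D$ ($X{\left(D \right)} = D + 4 \left(-5\right) = D - 20 = -20 + D$)
$X{\left(5 \right)} + 11 \cdot 3 Y{\left(-10 \right)} = \left(-20 + 5\right) + 11 \cdot 3 \cdot 4 \left(1 - 10\right)^{2} = -15 + 33 \cdot 4 \left(-9\right)^{2} = -15 + 33 \cdot 4 \cdot 81 = -15 + 33 \cdot 324 = -15 + 10692 = 10677$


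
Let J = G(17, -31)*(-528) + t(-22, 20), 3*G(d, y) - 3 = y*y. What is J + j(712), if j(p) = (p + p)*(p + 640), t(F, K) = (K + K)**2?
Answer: 1757184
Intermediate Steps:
t(F, K) = 4*K**2 (t(F, K) = (2*K)**2 = 4*K**2)
G(d, y) = 1 + y**2/3 (G(d, y) = 1 + (y*y)/3 = 1 + y**2/3)
j(p) = 2*p*(640 + p) (j(p) = (2*p)*(640 + p) = 2*p*(640 + p))
J = -168064 (J = (1 + (1/3)*(-31)**2)*(-528) + 4*20**2 = (1 + (1/3)*961)*(-528) + 4*400 = (1 + 961/3)*(-528) + 1600 = (964/3)*(-528) + 1600 = -169664 + 1600 = -168064)
J + j(712) = -168064 + 2*712*(640 + 712) = -168064 + 2*712*1352 = -168064 + 1925248 = 1757184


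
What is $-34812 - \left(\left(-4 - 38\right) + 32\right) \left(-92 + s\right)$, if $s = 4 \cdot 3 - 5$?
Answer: $-35662$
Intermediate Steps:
$s = 7$ ($s = 12 - 5 = 7$)
$-34812 - \left(\left(-4 - 38\right) + 32\right) \left(-92 + s\right) = -34812 - \left(\left(-4 - 38\right) + 32\right) \left(-92 + 7\right) = -34812 - \left(-42 + 32\right) \left(-85\right) = -34812 - \left(-10\right) \left(-85\right) = -34812 - 850 = -35662$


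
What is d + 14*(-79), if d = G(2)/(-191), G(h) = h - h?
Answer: -1106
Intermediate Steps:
G(h) = 0
d = 0 (d = 0/(-191) = 0*(-1/191) = 0)
d + 14*(-79) = 0 + 14*(-79) = 0 - 1106 = -1106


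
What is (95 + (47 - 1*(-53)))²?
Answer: 38025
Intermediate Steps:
(95 + (47 - 1*(-53)))² = (95 + (47 + 53))² = (95 + 100)² = 195² = 38025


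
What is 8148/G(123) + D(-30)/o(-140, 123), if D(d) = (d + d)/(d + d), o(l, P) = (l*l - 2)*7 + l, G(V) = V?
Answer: 372216977/5618886 ≈ 66.244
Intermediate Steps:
o(l, P) = -14 + l + 7*l² (o(l, P) = (l² - 2)*7 + l = (-2 + l²)*7 + l = (-14 + 7*l²) + l = -14 + l + 7*l²)
D(d) = 1 (D(d) = (2*d)/((2*d)) = (2*d)*(1/(2*d)) = 1)
8148/G(123) + D(-30)/o(-140, 123) = 8148/123 + 1/(-14 - 140 + 7*(-140)²) = 8148*(1/123) + 1/(-14 - 140 + 7*19600) = 2716/41 + 1/(-14 - 140 + 137200) = 2716/41 + 1/137046 = 372216977/5618886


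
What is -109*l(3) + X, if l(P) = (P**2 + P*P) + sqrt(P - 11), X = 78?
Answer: -1884 - 218*I*sqrt(2) ≈ -1884.0 - 308.3*I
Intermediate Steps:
l(P) = sqrt(-11 + P) + 2*P**2 (l(P) = (P**2 + P**2) + sqrt(-11 + P) = 2*P**2 + sqrt(-11 + P) = sqrt(-11 + P) + 2*P**2)
-109*l(3) + X = -109*(sqrt(-11 + 3) + 2*3**2) + 78 = -109*(sqrt(-8) + 2*9) + 78 = -109*(2*I*sqrt(2) + 18) + 78 = -109*(18 + 2*I*sqrt(2)) + 78 = (-1962 - 218*I*sqrt(2)) + 78 = -1884 - 218*I*sqrt(2)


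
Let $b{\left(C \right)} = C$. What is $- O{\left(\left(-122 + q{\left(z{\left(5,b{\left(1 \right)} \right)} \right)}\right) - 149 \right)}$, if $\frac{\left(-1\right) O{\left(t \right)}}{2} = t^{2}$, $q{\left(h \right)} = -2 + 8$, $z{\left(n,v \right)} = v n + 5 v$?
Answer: $140450$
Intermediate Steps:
$z{\left(n,v \right)} = 5 v + n v$ ($z{\left(n,v \right)} = n v + 5 v = 5 v + n v$)
$q{\left(h \right)} = 6$
$O{\left(t \right)} = - 2 t^{2}$
$- O{\left(\left(-122 + q{\left(z{\left(5,b{\left(1 \right)} \right)} \right)}\right) - 149 \right)} = - \left(-2\right) \left(\left(-122 + 6\right) - 149\right)^{2} = - \left(-2\right) \left(-116 - 149\right)^{2} = - \left(-2\right) \left(-265\right)^{2} = - \left(-2\right) 70225 = \left(-1\right) \left(-140450\right) = 140450$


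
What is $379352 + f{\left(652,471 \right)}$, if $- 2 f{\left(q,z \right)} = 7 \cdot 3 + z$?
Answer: $379106$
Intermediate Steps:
$f{\left(q,z \right)} = - \frac{21}{2} - \frac{z}{2}$ ($f{\left(q,z \right)} = - \frac{7 \cdot 3 + z}{2} = - \frac{21 + z}{2} = - \frac{21}{2} - \frac{z}{2}$)
$379352 + f{\left(652,471 \right)} = 379352 - 246 = 379106$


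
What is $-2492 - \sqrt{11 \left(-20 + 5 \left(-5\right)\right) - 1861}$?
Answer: $-2492 - 2 i \sqrt{589} \approx -2492.0 - 48.539 i$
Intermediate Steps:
$-2492 - \sqrt{11 \left(-20 + 5 \left(-5\right)\right) - 1861} = -2492 - \sqrt{11 \left(-20 - 25\right) - 1861} = -2492 - \sqrt{11 \left(-45\right) - 1861} = -2492 - \sqrt{-495 - 1861} = -2492 - \sqrt{-2356} = -2492 - 2 i \sqrt{589}$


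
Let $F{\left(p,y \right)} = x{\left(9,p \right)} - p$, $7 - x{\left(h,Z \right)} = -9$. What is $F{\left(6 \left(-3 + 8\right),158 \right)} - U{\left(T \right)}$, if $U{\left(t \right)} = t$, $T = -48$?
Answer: $34$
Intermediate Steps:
$x{\left(h,Z \right)} = 16$ ($x{\left(h,Z \right)} = 7 - -9 = 7 + 9 = 16$)
$F{\left(p,y \right)} = 16 - p$
$F{\left(6 \left(-3 + 8\right),158 \right)} - U{\left(T \right)} = \left(16 - 6 \left(-3 + 8\right)\right) - -48 = \left(16 - 6 \cdot 5\right) + 48 = \left(16 - 30\right) + 48 = -14 + 48 = 34$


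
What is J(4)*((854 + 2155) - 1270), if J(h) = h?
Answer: 6956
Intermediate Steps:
J(4)*((854 + 2155) - 1270) = 4*((854 + 2155) - 1270) = 4*(3009 - 1270) = 4*1739 = 6956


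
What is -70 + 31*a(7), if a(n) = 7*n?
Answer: 1449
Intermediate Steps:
-70 + 31*a(7) = -70 + 31*(7*7) = -70 + 31*49 = -70 + 1519 = 1449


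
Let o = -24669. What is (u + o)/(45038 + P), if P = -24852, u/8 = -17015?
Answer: -160789/20186 ≈ -7.9654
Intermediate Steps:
u = -136120 (u = 8*(-17015) = -136120)
(u + o)/(45038 + P) = (-136120 - 24669)/(45038 - 24852) = -160789/20186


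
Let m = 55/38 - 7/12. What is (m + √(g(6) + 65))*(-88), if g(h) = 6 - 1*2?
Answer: -4334/57 - 88*√69 ≈ -807.02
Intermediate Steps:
g(h) = 4 (g(h) = 6 - 2 = 4)
m = 197/228 (m = 55*(1/38) - 7*1/12 = 55/38 - 7/12 = 197/228 ≈ 0.86403)
(m + √(g(6) + 65))*(-88) = (197/228 + √(4 + 65))*(-88) = (197/228 + √69)*(-88) = -4334/57 - 88*√69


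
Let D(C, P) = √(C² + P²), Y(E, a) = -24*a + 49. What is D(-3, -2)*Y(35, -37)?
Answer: 937*√13 ≈ 3378.4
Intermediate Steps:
Y(E, a) = 49 - 24*a
D(-3, -2)*Y(35, -37) = √((-3)² + (-2)²)*(49 - 24*(-37)) = √(9 + 4)*(49 + 888) = √13*937 = 937*√13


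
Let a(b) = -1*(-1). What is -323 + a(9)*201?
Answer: -122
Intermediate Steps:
a(b) = 1
-323 + a(9)*201 = -323 + 1*201 = -323 + 201 = -122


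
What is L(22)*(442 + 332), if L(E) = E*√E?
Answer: 17028*√22 ≈ 79868.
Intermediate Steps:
L(E) = E^(3/2)
L(22)*(442 + 332) = 22^(3/2)*(442 + 332) = (22*√22)*774 = 17028*√22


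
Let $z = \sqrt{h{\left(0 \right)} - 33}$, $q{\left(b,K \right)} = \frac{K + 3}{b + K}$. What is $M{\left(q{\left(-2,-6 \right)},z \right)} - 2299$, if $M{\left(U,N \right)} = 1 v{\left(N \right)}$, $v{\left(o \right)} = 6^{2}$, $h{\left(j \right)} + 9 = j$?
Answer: $-2263$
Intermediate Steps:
$h{\left(j \right)} = -9 + j$
$v{\left(o \right)} = 36$
$q{\left(b,K \right)} = \frac{3 + K}{K + b}$
$z = i \sqrt{42}$ ($z = \sqrt{\left(-9 + 0\right) - 33} = \sqrt{-9 - 33} = \sqrt{-42} = i \sqrt{42} \approx 6.4807 i$)
$M{\left(U,N \right)} = 36$ ($M{\left(U,N \right)} = 1 \cdot 36 = 36$)
$M{\left(q{\left(-2,-6 \right)},z \right)} - 2299 = 36 - 2299 = -2263$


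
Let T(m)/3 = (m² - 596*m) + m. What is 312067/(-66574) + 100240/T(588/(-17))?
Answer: -141544553483/44890115886 ≈ -3.1531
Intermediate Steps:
T(m) = -1785*m + 3*m² (T(m) = 3*((m² - 596*m) + m) = 3*(m² - 595*m) = -1785*m + 3*m²)
312067/(-66574) + 100240/T(588/(-17)) = 312067/(-66574) + 100240/((3*(588/(-17))*(-595 + 588/(-17)))) = 312067*(-1/66574) + 100240/((3*(588*(-1/17))*(-595 + 588*(-1/17)))) = -312067/66574 + 100240/((3*(-588/17)*(-595 - 588/17))) = -312067/66574 + 100240/((3*(-588/17)*(-10703/17))) = -312067/66574 + 100240/(18880092/289) = -312067/66574 + 100240*(289/18880092) = -312067/66574 + 1034620/674289 = -141544553483/44890115886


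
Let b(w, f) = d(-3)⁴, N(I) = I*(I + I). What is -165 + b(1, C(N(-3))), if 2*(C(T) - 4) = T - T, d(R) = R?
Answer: -84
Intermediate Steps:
N(I) = 2*I² (N(I) = I*(2*I) = 2*I²)
C(T) = 4 (C(T) = 4 + (T - T)/2 = 4 + (½)*0 = 4 + 0 = 4)
b(w, f) = 81 (b(w, f) = (-3)⁴ = 81)
-165 + b(1, C(N(-3))) = -165 + 81 = -84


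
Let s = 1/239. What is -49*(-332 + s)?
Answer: 3888003/239 ≈ 16268.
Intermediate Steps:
s = 1/239 ≈ 0.0041841
-49*(-332 + s) = -49*(-332 + 1/239) = -49*(-79347/239) = 3888003/239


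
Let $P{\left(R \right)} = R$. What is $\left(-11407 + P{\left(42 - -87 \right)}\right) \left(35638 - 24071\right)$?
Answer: $-130452626$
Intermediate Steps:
$\left(-11407 + P{\left(42 - -87 \right)}\right) \left(35638 - 24071\right) = \left(-11407 + \left(42 - -87\right)\right) \left(35638 - 24071\right) = \left(-11407 + \left(42 + 87\right)\right) 11567 = \left(-11407 + 129\right) 11567 = \left(-11278\right) 11567 = -130452626$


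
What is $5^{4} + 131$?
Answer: $756$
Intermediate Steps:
$5^{4} + 131 = 625 + 131 = 756$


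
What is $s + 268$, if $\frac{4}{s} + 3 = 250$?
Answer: $\frac{66200}{247} \approx 268.02$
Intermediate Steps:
$s = \frac{4}{247}$ ($s = \frac{4}{-3 + 250} = \frac{4}{247} \approx 0.016194$)
$s + 268 = \frac{4}{247} + 268 = \frac{66200}{247}$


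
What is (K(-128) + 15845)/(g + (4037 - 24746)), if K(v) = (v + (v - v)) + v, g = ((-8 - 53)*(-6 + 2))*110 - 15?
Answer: 15589/6116 ≈ 2.5489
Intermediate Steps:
g = 26825 (g = -61*(-4)*110 - 15 = 244*110 - 15 = 26840 - 15 = 26825)
K(v) = 2*v (K(v) = (v + 0) + v = v + v = 2*v)
(K(-128) + 15845)/(g + (4037 - 24746)) = (2*(-128) + 15845)/(26825 + (4037 - 24746)) = (-256 + 15845)/(26825 - 20709) = 15589/6116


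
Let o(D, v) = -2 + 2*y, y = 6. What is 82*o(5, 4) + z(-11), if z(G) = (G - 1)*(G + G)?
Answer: 1084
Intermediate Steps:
z(G) = 2*G*(-1 + G) (z(G) = (-1 + G)*(2*G) = 2*G*(-1 + G))
o(D, v) = 10 (o(D, v) = -2 + 2*6 = -2 + 12 = 10)
82*o(5, 4) + z(-11) = 82*10 + 2*(-11)*(-1 - 11) = 820 + 2*(-11)*(-12) = 820 + 264 = 1084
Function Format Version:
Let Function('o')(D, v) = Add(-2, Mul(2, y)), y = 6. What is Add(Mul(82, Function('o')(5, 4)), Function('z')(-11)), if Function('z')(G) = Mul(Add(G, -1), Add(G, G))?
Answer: 1084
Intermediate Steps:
Function('z')(G) = Mul(2, G, Add(-1, G)) (Function('z')(G) = Mul(Add(-1, G), Mul(2, G)) = Mul(2, G, Add(-1, G)))
Function('o')(D, v) = 10 (Function('o')(D, v) = Add(-2, Mul(2, 6)) = Add(-2, 12) = 10)
Add(Mul(82, Function('o')(5, 4)), Function('z')(-11)) = Add(Mul(82, 10), Mul(2, -11, Add(-1, -11))) = Add(820, Mul(2, -11, -12)) = Add(820, 264) = 1084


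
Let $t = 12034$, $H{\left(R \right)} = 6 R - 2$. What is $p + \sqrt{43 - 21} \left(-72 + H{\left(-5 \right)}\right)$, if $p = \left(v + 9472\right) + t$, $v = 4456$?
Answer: $25962 - 104 \sqrt{22} \approx 25474.0$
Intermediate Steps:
$H{\left(R \right)} = -2 + 6 R$
$p = 25962$ ($p = \left(4456 + 9472\right) + 12034 = 13928 + 12034 = 25962$)
$p + \sqrt{43 - 21} \left(-72 + H{\left(-5 \right)}\right) = 25962 + \sqrt{43 - 21} \left(-72 + \left(-2 + 6 \left(-5\right)\right)\right) = 25962 + \sqrt{22} \left(-72 - 32\right) = 25962 + \sqrt{22} \left(-104\right) = 25962 - 104 \sqrt{22}$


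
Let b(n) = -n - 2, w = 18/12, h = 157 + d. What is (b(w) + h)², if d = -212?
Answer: 13689/4 ≈ 3422.3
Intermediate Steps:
h = -55 (h = 157 - 212 = -55)
w = 3/2 (w = 18*(1/12) = 3/2 ≈ 1.5000)
b(n) = -2 - n
(b(w) + h)² = ((-2 - 1*3/2) - 55)² = ((-2 - 3/2) - 55)² = (-7/2 - 55)² = (-117/2)² = 13689/4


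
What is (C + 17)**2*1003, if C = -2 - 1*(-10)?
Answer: 626875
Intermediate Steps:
C = 8 (C = -2 + 10 = 8)
(C + 17)**2*1003 = (8 + 17)**2*1003 = 25**2*1003 = 625*1003 = 626875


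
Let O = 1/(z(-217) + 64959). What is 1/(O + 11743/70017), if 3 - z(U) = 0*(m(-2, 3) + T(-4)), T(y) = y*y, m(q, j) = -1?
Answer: 1516148118/254306261 ≈ 5.9619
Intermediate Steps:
T(y) = y²
z(U) = 3 (z(U) = 3 - 0*(-1 + (-4)²) = 3 - 0*(-1 + 16) = 3 - 0*15 = 3 - 1*0 = 3 + 0 = 3)
O = 1/64962 (O = 1/(3 + 64959) = 1/64962 ≈ 1.5394e-5)
1/(O + 11743/70017) = 1/(1/64962 + 11743/70017) = 1/(254306261/1516148118) = 1516148118/254306261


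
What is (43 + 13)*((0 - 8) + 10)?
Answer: 112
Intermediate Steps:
(43 + 13)*((0 - 8) + 10) = 56*(-8 + 10) = 56*2 = 112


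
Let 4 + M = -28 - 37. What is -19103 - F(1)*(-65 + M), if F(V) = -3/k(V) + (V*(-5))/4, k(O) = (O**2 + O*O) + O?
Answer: -38809/2 ≈ -19405.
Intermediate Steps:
M = -69 (M = -4 + (-28 - 37) = -4 - 65 = -69)
k(O) = O + 2*O**2 (k(O) = (O**2 + O**2) + O = 2*O**2 + O = O + 2*O**2)
F(V) = -5*V/4 - 3/(V*(1 + 2*V)) (F(V) = -3*1/(V*(1 + 2*V)) + (V*(-5))/4 = -3/(V*(1 + 2*V)) - 5*V*(1/4) = -3/(V*(1 + 2*V)) - 5*V/4 = -5*V/4 - 3/(V*(1 + 2*V)))
-19103 - F(1)*(-65 + M) = -19103 - (-3 + (1/4)*1**2*(-5 - 10*1))/(1*(1 + 2*1))*(-65 - 69) = -19103 - 1*(-3 + (1/4)*1*(-5 - 10))/(1 + 2)*(-134) = -19103 - 1*(-3 + (1/4)*1*(-15))/3*(-134) = -19103 - 1*(1/3)*(-3 - 15/4)*(-134) = -19103 - 1*(1/3)*(-27/4)*(-134) = -19103 - (-9)*(-134)/4 = -19103 - 1*603/2 = -19103 - 603/2 = -38809/2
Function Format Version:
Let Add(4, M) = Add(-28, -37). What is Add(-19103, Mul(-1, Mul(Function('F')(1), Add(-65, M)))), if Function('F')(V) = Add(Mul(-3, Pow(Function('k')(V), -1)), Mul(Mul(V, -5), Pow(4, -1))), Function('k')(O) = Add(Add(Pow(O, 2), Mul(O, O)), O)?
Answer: Rational(-38809, 2) ≈ -19405.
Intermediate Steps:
M = -69 (M = Add(-4, Add(-28, -37)) = Add(-4, -65) = -69)
Function('k')(O) = Add(O, Mul(2, Pow(O, 2))) (Function('k')(O) = Add(Add(Pow(O, 2), Pow(O, 2)), O) = Add(Mul(2, Pow(O, 2)), O) = Add(O, Mul(2, Pow(O, 2))))
Function('F')(V) = Add(Mul(Rational(-5, 4), V), Mul(-3, Pow(V, -1), Pow(Add(1, Mul(2, V)), -1))) (Function('F')(V) = Add(Mul(-3, Pow(Mul(V, Add(1, Mul(2, V))), -1)), Mul(Mul(V, -5), Pow(4, -1))) = Add(Mul(-3, Mul(Pow(V, -1), Pow(Add(1, Mul(2, V)), -1))), Mul(Mul(-5, V), Rational(1, 4))) = Add(Mul(-3, Pow(V, -1), Pow(Add(1, Mul(2, V)), -1)), Mul(Rational(-5, 4), V)) = Add(Mul(Rational(-5, 4), V), Mul(-3, Pow(V, -1), Pow(Add(1, Mul(2, V)), -1))))
Add(-19103, Mul(-1, Mul(Function('F')(1), Add(-65, M)))) = Add(-19103, Mul(-1, Mul(Mul(Pow(1, -1), Pow(Add(1, Mul(2, 1)), -1), Add(-3, Mul(Rational(1, 4), Pow(1, 2), Add(-5, Mul(-10, 1))))), Add(-65, -69)))) = Add(-19103, Mul(-1, Mul(Mul(1, Pow(Add(1, 2), -1), Add(-3, Mul(Rational(1, 4), 1, Add(-5, -10)))), -134))) = Add(-19103, Mul(-1, Mul(Mul(1, Pow(3, -1), Add(-3, Mul(Rational(1, 4), 1, -15))), -134))) = Add(-19103, Mul(-1, Mul(Mul(1, Rational(1, 3), Add(-3, Rational(-15, 4))), -134))) = Add(-19103, Mul(-1, Mul(Mul(1, Rational(1, 3), Rational(-27, 4)), -134))) = Add(-19103, Mul(-1, Mul(Rational(-9, 4), -134))) = Add(-19103, Mul(-1, Rational(603, 2))) = Add(-19103, Rational(-603, 2)) = Rational(-38809, 2)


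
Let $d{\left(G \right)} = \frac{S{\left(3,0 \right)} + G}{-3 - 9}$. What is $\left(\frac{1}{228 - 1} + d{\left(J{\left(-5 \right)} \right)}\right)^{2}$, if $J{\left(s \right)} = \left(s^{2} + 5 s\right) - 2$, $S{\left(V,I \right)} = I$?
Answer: $\frac{54289}{1855044} \approx 0.029266$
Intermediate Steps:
$J{\left(s \right)} = -2 + s^{2} + 5 s$
$d{\left(G \right)} = - \frac{G}{12}$ ($d{\left(G \right)} = \frac{0 + G}{-3 - 9} = \frac{G}{-12} = G \left(- \frac{1}{12}\right) = - \frac{G}{12}$)
$\left(\frac{1}{228 - 1} + d{\left(J{\left(-5 \right)} \right)}\right)^{2} = \left(\frac{1}{228 - 1} - \frac{-2 + \left(-5\right)^{2} + 5 \left(-5\right)}{12}\right)^{2} = \left(\frac{1}{227} - \frac{-2 + 25 - 25}{12}\right)^{2} = \left(\frac{1}{227} - - \frac{1}{6}\right)^{2} = \left(\frac{1}{227} + \frac{1}{6}\right)^{2} = \left(\frac{233}{1362}\right)^{2} = \frac{54289}{1855044}$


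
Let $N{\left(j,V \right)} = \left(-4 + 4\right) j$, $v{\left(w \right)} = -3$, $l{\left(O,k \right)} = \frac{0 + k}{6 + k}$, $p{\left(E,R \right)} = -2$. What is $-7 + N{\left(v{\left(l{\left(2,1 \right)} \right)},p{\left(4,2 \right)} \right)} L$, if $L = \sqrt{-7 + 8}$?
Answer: $-7$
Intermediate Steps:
$l{\left(O,k \right)} = \frac{k}{6 + k}$
$L = 1$ ($L = \sqrt{1} = 1$)
$N{\left(j,V \right)} = 0$ ($N{\left(j,V \right)} = 0 j = 0$)
$-7 + N{\left(v{\left(l{\left(2,1 \right)} \right)},p{\left(4,2 \right)} \right)} L = -7 + 0 \cdot 1 = -7 + 0 = -7$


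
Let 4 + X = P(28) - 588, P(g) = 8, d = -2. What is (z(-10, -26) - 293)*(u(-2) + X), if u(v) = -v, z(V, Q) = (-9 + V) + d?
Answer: 182748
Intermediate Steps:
z(V, Q) = -11 + V (z(V, Q) = (-9 + V) - 2 = -11 + V)
X = -584 (X = -4 + (8 - 588) = -4 - 580 = -584)
(z(-10, -26) - 293)*(u(-2) + X) = ((-11 - 10) - 293)*(-1*(-2) - 584) = (-21 - 293)*(2 - 584) = -314*(-582) = 182748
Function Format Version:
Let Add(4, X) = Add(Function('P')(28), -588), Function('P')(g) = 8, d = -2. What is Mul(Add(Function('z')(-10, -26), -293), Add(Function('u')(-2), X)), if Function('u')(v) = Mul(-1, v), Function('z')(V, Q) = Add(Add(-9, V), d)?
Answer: 182748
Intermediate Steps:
Function('z')(V, Q) = Add(-11, V) (Function('z')(V, Q) = Add(Add(-9, V), -2) = Add(-11, V))
X = -584 (X = Add(-4, Add(8, -588)) = Add(-4, -580) = -584)
Mul(Add(Function('z')(-10, -26), -293), Add(Function('u')(-2), X)) = Mul(Add(Add(-11, -10), -293), Add(Mul(-1, -2), -584)) = Mul(Add(-21, -293), Add(2, -584)) = Mul(-314, -582) = 182748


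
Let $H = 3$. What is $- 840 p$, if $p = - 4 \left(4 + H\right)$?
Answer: $23520$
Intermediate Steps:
$p = -28$ ($p = - 4 \left(4 + 3\right) = \left(-4\right) 7 = -28$)
$- 840 p = \left(-840\right) \left(-28\right) = 23520$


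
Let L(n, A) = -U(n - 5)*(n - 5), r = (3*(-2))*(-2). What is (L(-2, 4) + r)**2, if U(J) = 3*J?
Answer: 18225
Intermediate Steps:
r = 12 (r = -6*(-2) = 12)
L(n, A) = -(-15 + 3*n)*(-5 + n) (L(n, A) = -3*(n - 5)*(n - 5) = -3*(-5 + n)*(-5 + n) = -(-15 + 3*n)*(-5 + n))
(L(-2, 4) + r)**2 = (-3*(-5 - 2)**2 + 12)**2 = (-3*(-7)**2 + 12)**2 = (-3*49 + 12)**2 = (-147 + 12)**2 = (-135)**2 = 18225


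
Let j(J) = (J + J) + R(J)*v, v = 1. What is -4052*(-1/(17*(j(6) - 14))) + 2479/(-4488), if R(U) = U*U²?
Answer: 269611/480216 ≈ 0.56144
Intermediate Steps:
R(U) = U³
j(J) = J³ + 2*J (j(J) = (J + J) + J³*1 = 2*J + J³ = J³ + 2*J)
-4052*(-1/(17*(j(6) - 14))) + 2479/(-4488) = -4052*(-1/(17*(6*(2 + 6²) - 14))) + 2479/(-4488) = -4052*(-1/(17*(6*(2 + 36) - 14))) + 2479*(-1/4488) = -4052*(-1/(17*(6*38 - 14))) - 2479/4488 = -4052*(-1/(17*(228 - 14))) - 2479/4488 = -4052/(214*(-17)) - 2479/4488 = -4052/(-3638) - 2479/4488 = -4052*(-1/3638) - 2479/4488 = 2026/1819 - 2479/4488 = 269611/480216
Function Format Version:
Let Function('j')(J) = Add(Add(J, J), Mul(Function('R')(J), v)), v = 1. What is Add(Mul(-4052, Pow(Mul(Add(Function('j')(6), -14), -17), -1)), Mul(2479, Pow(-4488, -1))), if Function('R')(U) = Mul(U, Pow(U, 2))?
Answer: Rational(269611, 480216) ≈ 0.56144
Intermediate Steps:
Function('R')(U) = Pow(U, 3)
Function('j')(J) = Add(Pow(J, 3), Mul(2, J)) (Function('j')(J) = Add(Add(J, J), Mul(Pow(J, 3), 1)) = Add(Mul(2, J), Pow(J, 3)) = Add(Pow(J, 3), Mul(2, J)))
Add(Mul(-4052, Pow(Mul(Add(Function('j')(6), -14), -17), -1)), Mul(2479, Pow(-4488, -1))) = Add(Mul(-4052, Pow(Mul(Add(Mul(6, Add(2, Pow(6, 2))), -14), -17), -1)), Mul(2479, Pow(-4488, -1))) = Add(Mul(-4052, Pow(Mul(Add(Mul(6, Add(2, 36)), -14), -17), -1)), Mul(2479, Rational(-1, 4488))) = Add(Mul(-4052, Pow(Mul(Add(Mul(6, 38), -14), -17), -1)), Rational(-2479, 4488)) = Add(Mul(-4052, Pow(Mul(Add(228, -14), -17), -1)), Rational(-2479, 4488)) = Add(Mul(-4052, Pow(Mul(214, -17), -1)), Rational(-2479, 4488)) = Add(Mul(-4052, Pow(-3638, -1)), Rational(-2479, 4488)) = Add(Mul(-4052, Rational(-1, 3638)), Rational(-2479, 4488)) = Add(Rational(2026, 1819), Rational(-2479, 4488)) = Rational(269611, 480216)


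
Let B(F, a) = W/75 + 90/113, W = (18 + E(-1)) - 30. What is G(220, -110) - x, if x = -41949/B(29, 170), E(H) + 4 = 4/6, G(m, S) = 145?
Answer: 1068735865/15052 ≈ 71003.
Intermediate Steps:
E(H) = -10/3 (E(H) = -4 + 4/6 = -4 + 4*(⅙) = -4 + ⅔ = -10/3)
W = -46/3 (W = (18 - 10/3) - 30 = 44/3 - 30 = -46/3 ≈ -15.333)
B(F, a) = 15052/25425 (B(F, a) = -46/3/75 + 90/113 = -46/3*1/75 + 90*(1/113) = -46/225 + 90/113 = 15052/25425)
x = -1066553325/15052 (x = -41949/15052/25425 = -41949*25425/15052 = -1066553325/15052 ≈ -70858.)
G(220, -110) - x = 145 - 1*(-1066553325/15052) = 145 + 1066553325/15052 = 1068735865/15052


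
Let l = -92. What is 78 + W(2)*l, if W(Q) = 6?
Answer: -474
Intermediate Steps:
78 + W(2)*l = 78 + 6*(-92) = 78 - 552 = -474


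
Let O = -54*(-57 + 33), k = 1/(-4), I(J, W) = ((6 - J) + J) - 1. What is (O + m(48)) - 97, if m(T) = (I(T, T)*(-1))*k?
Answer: 4801/4 ≈ 1200.3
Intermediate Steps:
I(J, W) = 5 (I(J, W) = 6 - 1 = 5)
k = -1/4 (k = 1*(-1/4) = -1/4 ≈ -0.25000)
O = 1296 (O = -54*(-24) = 1296)
m(T) = 5/4 (m(T) = (5*(-1))*(-1/4) = -5*(-1/4) = 5/4)
(O + m(48)) - 97 = (1296 + 5/4) - 97 = 5189/4 - 97 = 4801/4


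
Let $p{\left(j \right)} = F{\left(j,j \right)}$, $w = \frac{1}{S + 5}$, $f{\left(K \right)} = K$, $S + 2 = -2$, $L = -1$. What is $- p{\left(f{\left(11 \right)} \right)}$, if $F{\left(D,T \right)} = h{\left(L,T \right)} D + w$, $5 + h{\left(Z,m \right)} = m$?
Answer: $-67$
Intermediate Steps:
$h{\left(Z,m \right)} = -5 + m$
$S = -4$ ($S = -2 - 2 = -4$)
$w = 1$ ($w = \frac{1}{-4 + 5} = 1^{-1} = 1$)
$F{\left(D,T \right)} = 1 + D \left(-5 + T\right)$ ($F{\left(D,T \right)} = \left(-5 + T\right) D + 1 = D \left(-5 + T\right) + 1 = 1 + D \left(-5 + T\right)$)
$p{\left(j \right)} = 1 + j \left(-5 + j\right)$
$- p{\left(f{\left(11 \right)} \right)} = - (1 + 11 \left(-5 + 11\right)) = - (1 + 11 \cdot 6) = - (1 + 66) = \left(-1\right) 67 = -67$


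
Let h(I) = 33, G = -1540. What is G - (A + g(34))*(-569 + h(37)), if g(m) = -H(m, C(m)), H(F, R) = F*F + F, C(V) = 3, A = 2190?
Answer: 534460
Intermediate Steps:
H(F, R) = F + F² (H(F, R) = F² + F = F + F²)
g(m) = -m*(1 + m)
G - (A + g(34))*(-569 + h(37)) = -1540 - (2190 - 1*34*(1 + 34))*(-569 + 33) = -1540 - (2190 - 1*34*35)*(-536) = -1540 - (2190 - 1190)*(-536) = -1540 - 1000*(-536) = -1540 - 1*(-536000) = -1540 + 536000 = 534460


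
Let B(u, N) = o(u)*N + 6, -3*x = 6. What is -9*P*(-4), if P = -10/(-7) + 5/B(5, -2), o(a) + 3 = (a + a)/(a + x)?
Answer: 2385/28 ≈ 85.179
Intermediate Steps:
x = -2 (x = -⅓*6 = -2)
o(a) = -3 + 2*a/(-2 + a) (o(a) = -3 + (a + a)/(a - 2) = -3 + (2*a)/(-2 + a) = -3 + 2*a/(-2 + a))
B(u, N) = 6 + N*(6 - u)/(-2 + u) (B(u, N) = ((6 - u)/(-2 + u))*N + 6 = N*(6 - u)/(-2 + u) + 6 = 6 + N*(6 - u)/(-2 + u))
P = 265/112 (P = -10/(-7) + 5/(((-12 + 6*5 - 1*(-2)*(-6 + 5))/(-2 + 5))) = -10*(-⅐) + 5/(((-12 + 30 - 1*(-2)*(-1))/3)) = 10/7 + 5/(((-12 + 30 - 2)/3)) = 10/7 + 5/(((⅓)*16)) = 10/7 + 5/(16/3) = 10/7 + 5*(3/16) = 10/7 + 15/16 = 265/112 ≈ 2.3661)
-9*P*(-4) = -9*265/112*(-4) = -2385/112*(-4) = 2385/28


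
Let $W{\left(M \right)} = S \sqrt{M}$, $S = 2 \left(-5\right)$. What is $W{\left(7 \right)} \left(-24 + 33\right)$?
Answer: $- 90 \sqrt{7} \approx -238.12$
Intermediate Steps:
$S = -10$
$W{\left(M \right)} = - 10 \sqrt{M}$
$W{\left(7 \right)} \left(-24 + 33\right) = - 10 \sqrt{7} \left(-24 + 33\right) = - 10 \sqrt{7} \cdot 9 = - 90 \sqrt{7}$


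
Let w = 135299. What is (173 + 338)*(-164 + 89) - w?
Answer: -173624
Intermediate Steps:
(173 + 338)*(-164 + 89) - w = (173 + 338)*(-164 + 89) - 1*135299 = 511*(-75) - 135299 = -38325 - 135299 = -173624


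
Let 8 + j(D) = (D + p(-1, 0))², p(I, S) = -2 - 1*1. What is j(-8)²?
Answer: 12769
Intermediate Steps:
p(I, S) = -3 (p(I, S) = -2 - 1 = -3)
j(D) = -8 + (-3 + D)² (j(D) = -8 + (D - 3)² = -8 + (-3 + D)²)
j(-8)² = (-8 + (-3 - 8)²)² = (-8 + (-11)²)² = (-8 + 121)² = 113² = 12769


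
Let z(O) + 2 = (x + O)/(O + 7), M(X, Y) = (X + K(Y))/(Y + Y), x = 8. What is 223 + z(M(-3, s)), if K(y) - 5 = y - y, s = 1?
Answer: 1777/8 ≈ 222.13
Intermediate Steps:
K(y) = 5 (K(y) = 5 + (y - y) = 5 + 0 = 5)
M(X, Y) = (5 + X)/(2*Y) (M(X, Y) = (X + 5)/(Y + Y) = (5 + X)/((2*Y)) = (5 + X)*(1/(2*Y)) = (5 + X)/(2*Y))
z(O) = -2 + (8 + O)/(7 + O) (z(O) = -2 + (8 + O)/(O + 7) = -2 + (8 + O)/(7 + O))
223 + z(M(-3, s)) = 223 + (-6 - (5 - 3)/(2*1))/(7 + (1/2)*(5 - 3)/1) = 223 + (-6 - 2/2)/(7 + (1/2)*1*2) = 223 + (-6 - 1*1)/(7 + 1) = 223 + (-6 - 1)/8 = 223 + (1/8)*(-7) = 223 - 7/8 = 1777/8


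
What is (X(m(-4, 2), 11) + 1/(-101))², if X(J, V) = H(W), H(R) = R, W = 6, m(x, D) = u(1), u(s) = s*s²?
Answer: 366025/10201 ≈ 35.881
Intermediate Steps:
u(s) = s³
m(x, D) = 1 (m(x, D) = 1³ = 1)
X(J, V) = 6
(X(m(-4, 2), 11) + 1/(-101))² = (6 + 1/(-101))² = (6 - 1/101)² = (605/101)² = 366025/10201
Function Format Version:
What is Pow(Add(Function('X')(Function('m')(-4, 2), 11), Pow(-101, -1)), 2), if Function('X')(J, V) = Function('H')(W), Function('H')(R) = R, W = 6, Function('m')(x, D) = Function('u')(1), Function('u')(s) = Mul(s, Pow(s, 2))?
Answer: Rational(366025, 10201) ≈ 35.881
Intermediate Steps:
Function('u')(s) = Pow(s, 3)
Function('m')(x, D) = 1 (Function('m')(x, D) = Pow(1, 3) = 1)
Function('X')(J, V) = 6
Pow(Add(Function('X')(Function('m')(-4, 2), 11), Pow(-101, -1)), 2) = Pow(Add(6, Pow(-101, -1)), 2) = Pow(Add(6, Rational(-1, 101)), 2) = Pow(Rational(605, 101), 2) = Rational(366025, 10201)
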